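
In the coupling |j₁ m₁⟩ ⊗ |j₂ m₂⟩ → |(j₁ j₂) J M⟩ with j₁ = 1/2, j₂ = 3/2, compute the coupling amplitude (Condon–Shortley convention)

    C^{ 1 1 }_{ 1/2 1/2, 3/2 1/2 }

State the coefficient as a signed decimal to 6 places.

+0.500000  (= +√(1/4))

triangle: 1!*0!*2!/4! = 2/24
(j±m)!: 1!*0!*2!*1!*2!*0! = 4
prefactor² = (2J+1)*Δ*N² = 1
  k=0: +1/(0!*1!*0!*2!*0!*0!) = 1/2
Σ = 1/2  ⇒  CG² = 1*1/2² = 1/4
CG = +√(1/4) = +0.500000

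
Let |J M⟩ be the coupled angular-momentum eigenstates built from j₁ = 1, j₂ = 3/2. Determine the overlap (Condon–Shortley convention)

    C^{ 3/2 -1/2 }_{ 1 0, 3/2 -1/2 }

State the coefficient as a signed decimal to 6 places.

√[4·1!1!2!/5! · 1!1!1!2!1!2!] = √(4/15)
  +(−1)^0/∏(0,1,1,1,0,1)! = 1  (running 1)
  +(−1)^1/∏(1,0,0,0,1,2)! = -1/2  (running 1/2)
⟨..|..⟩ = √(4/15)·(1/2) = +0.258199

+√(1/15) = +0.258199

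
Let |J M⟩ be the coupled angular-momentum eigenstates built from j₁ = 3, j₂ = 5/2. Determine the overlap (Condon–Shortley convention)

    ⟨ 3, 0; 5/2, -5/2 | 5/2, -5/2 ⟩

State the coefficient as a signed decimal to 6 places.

+0.345033  (= +√(5/42))

√[6·3!3!2!/9! · 3!3!0!5!0!5!] = √(4320/7)
  +(−1)^0/∏(0,3,3,0,0,2)! = 1/72  (running 1/72)
⟨..|..⟩ = √(4320/7)·(1/72) = +0.345033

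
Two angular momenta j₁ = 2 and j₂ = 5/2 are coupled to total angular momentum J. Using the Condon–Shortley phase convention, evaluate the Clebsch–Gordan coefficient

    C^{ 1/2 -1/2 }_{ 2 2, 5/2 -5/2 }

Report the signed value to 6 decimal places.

+√(1/3) ≈ +0.577350

√[2·4!0!1!/6! · 4!0!0!5!0!1!] = √(192)
  +(−1)^0/∏(0,4,0,0,0,1)! = 1/24  (running 1/24)
⟨..|..⟩ = √(192)·(1/24) = +0.577350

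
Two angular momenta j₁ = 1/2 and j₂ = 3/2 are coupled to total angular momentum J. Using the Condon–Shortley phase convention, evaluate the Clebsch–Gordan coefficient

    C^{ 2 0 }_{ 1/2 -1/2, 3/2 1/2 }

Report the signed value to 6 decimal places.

+√(1/2) ≈ +0.707107

j₁+j₂−J=0  J+j₁−j₂=1  J−j₁+j₂=3  j₁+j₂+J+1=5
(j₁±m₁, j₂±m₂, J±M) = (0,1,2,1,2,2)
P² = 2
sum k=0..0:
  [0] +1/2 = 1/2
S = 1/2
C² = P²·S² = 1/2 ; C = +0.707107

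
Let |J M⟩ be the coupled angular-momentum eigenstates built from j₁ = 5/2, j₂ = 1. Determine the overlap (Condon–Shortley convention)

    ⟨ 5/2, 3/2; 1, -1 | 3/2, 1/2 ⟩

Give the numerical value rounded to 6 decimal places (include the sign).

+0.632456  (= +√(2/5))

j₁+j₂−J=2  J+j₁−j₂=3  J−j₁+j₂=0  j₁+j₂+J+1=6
(j₁±m₁, j₂±m₂, J±M) = (4,1,0,2,2,1)
P² = 32/5
sum k=0..0:
  [0] +1/4 = 1/4
S = 1/4
C² = P²·S² = 2/5 ; C = +0.632456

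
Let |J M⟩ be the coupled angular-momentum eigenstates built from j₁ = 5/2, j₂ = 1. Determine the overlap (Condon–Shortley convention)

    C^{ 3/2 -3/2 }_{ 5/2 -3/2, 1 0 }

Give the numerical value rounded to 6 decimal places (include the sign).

−√(4/15) ≈ -0.516398

√[4·2!3!0!/6! · 1!4!1!1!0!3!] = √(48/5)
  +(−1)^1/∏(1,1,3,0,0,0)! = -1/6  (running -1/6)
⟨..|..⟩ = √(48/5)·(-1/6) = -0.516398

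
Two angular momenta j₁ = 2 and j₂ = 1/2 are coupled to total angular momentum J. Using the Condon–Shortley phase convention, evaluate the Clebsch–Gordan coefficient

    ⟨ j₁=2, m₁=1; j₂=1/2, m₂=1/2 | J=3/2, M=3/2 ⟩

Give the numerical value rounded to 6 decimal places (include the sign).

triangle: 1!×3!×0!/5! = 6/120
(j±m)!: 3!×1!×1!×0!×3!×0! = 36
prefactor² = (2J+1)×Δ×N² = 36/5
  k=1: −1/(1!×0!×0!×0!×3!×0!) = -1/6
Σ = -1/6  ⇒  CG² = 36/5×(-1/6)² = 1/5
CG = −√(1/5) = -0.447214

−√(1/5) = -0.447214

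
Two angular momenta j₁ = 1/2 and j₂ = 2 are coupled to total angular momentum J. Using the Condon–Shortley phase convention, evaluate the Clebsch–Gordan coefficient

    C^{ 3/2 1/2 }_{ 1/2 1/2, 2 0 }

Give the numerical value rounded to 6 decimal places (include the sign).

triangle: 1!·0!·3!/5! = 6/120
(j±m)!: 1!·0!·2!·2!·2!·1! = 8
prefactor² = (2J+1)·Δ·N² = 8/5
  k=0: +1/(0!·1!·0!·2!·0!·1!) = 1/2
Σ = 1/2  ⇒  CG² = 8/5·1/2² = 2/5
CG = +√(2/5) = +0.632456

+√(2/5) = +0.632456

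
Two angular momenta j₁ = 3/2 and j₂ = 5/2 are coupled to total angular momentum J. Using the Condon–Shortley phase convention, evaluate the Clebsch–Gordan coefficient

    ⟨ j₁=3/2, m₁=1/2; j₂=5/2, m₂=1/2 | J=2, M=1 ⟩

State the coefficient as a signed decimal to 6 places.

j₁+j₂−J=2  J+j₁−j₂=1  J−j₁+j₂=3  j₁+j₂+J+1=7
(j₁±m₁, j₂±m₂, J±M) = (2,1,3,2,3,1)
P² = 12/7
sum k=0..1:
  [0] +1/12 = 1/12
  [1] −1/2 = -1/2
S = -5/12
C² = P²·S² = 25/84 ; C = -0.545545

−√(25/84) ≈ -0.545545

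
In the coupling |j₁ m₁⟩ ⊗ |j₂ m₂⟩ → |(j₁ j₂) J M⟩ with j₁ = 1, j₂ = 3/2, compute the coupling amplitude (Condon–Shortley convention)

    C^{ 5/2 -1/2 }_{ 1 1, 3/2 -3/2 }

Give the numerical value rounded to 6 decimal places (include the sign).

+0.316228

√[6·0!2!3!/6! · 2!0!0!3!2!3!] = √(72/5)
  +(−1)^0/∏(0,0,0,0,2,3)! = 1/12  (running 1/12)
⟨..|..⟩ = √(72/5)·(1/12) = +0.316228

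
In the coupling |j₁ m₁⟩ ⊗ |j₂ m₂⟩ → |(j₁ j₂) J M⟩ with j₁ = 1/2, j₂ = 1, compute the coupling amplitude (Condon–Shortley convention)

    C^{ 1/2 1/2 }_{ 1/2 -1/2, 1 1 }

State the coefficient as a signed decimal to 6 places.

triangle: 1!*0!*1!/3! = 1/6
(j±m)!: 0!*1!*2!*0!*1!*0! = 2
prefactor² = (2J+1)*Δ*N² = 2/3
  k=1: −1/(1!*0!*0!*1!*0!*0!) = -1
Σ = -1  ⇒  CG² = 2/3*(-1)² = 2/3
CG = −√(2/3) = -0.816497

-0.816497  (= −√(2/3))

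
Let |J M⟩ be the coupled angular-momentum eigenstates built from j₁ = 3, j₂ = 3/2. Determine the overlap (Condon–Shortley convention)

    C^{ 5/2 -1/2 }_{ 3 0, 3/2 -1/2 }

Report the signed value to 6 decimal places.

−√(6/35) ≈ -0.414039

√[6·2!4!1!/8! · 3!3!1!2!2!3!] = √(216/35)
  +(−1)^0/∏(0,2,3,1,1,0)! = 1/12  (running 1/12)
  +(−1)^1/∏(1,1,2,0,2,1)! = -1/4  (running -1/6)
⟨..|..⟩ = √(216/35)·(-1/6) = -0.414039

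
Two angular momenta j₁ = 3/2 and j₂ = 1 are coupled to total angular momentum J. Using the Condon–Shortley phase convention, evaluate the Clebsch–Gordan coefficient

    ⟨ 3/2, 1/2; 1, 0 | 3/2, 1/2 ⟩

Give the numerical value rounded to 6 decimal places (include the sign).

+0.258199  (= +√(1/15))

triangle: 1!*2!*1!/5! = 2/120
(j±m)!: 2!*1!*1!*1!*2!*1! = 4
prefactor² = (2J+1)*Δ*N² = 4/15
  k=0: +1/(0!*1!*1!*1!*1!*0!) = 1
  k=1: −1/(1!*0!*0!*0!*2!*1!) = -1/2
Σ = 1/2  ⇒  CG² = 4/15*1/2² = 1/15
CG = +√(1/15) = +0.258199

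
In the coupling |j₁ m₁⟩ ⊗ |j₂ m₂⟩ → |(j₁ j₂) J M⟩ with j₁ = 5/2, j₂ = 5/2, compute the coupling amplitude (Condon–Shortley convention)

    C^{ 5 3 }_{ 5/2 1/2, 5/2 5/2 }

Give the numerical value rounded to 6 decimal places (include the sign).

triangle: 0!×5!×5!/11! = 14400/39916800
(j±m)!: 3!×2!×5!×0!×8!×2! = 116121600
prefactor² = (2J+1)×Δ×N² = 460800
  k=0: +1/(0!×0!×2!×5!×3!×0!) = 1/1440
Σ = 1/1440  ⇒  CG² = 460800×1/1440² = 2/9
CG = +√(2/9) = +0.471405

+0.471405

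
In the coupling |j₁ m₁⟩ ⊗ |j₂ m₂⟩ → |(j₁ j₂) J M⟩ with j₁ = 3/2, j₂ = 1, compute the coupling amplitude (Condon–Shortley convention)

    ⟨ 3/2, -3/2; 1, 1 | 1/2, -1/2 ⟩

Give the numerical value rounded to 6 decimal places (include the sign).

+√(1/2) = +0.707107

triangle: 2!·1!·0!/4! = 2/24
(j±m)!: 0!·3!·2!·0!·0!·1! = 12
prefactor² = (2J+1)·Δ·N² = 2
  k=2: +1/(2!·0!·1!·0!·0!·0!) = 1/2
Σ = 1/2  ⇒  CG² = 2·1/2² = 1/2
CG = +√(1/2) = +0.707107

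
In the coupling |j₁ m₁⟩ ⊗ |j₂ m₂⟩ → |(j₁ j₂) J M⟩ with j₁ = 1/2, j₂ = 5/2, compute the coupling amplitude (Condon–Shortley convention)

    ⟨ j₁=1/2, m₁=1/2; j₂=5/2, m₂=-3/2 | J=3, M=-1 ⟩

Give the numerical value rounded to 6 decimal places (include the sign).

j₁+j₂−J=0  J+j₁−j₂=1  J−j₁+j₂=5  j₁+j₂+J+1=7
(j₁±m₁, j₂±m₂, J±M) = (1,0,1,4,2,4)
P² = 192
sum k=0..0:
  [0] +1/24 = 1/24
S = 1/24
C² = P²·S² = 1/3 ; C = +0.577350

+0.577350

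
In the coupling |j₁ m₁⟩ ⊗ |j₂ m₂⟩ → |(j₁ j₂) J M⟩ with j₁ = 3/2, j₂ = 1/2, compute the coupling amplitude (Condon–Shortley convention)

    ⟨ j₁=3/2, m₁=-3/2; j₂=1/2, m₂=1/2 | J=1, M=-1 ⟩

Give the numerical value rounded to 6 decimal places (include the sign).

-0.866025

j₁+j₂−J=1  J+j₁−j₂=2  J−j₁+j₂=0  j₁+j₂+J+1=4
(j₁±m₁, j₂±m₂, J±M) = (0,3,1,0,0,2)
P² = 3
sum k=1..1:
  [1] −1/2 = -1/2
S = -1/2
C² = P²·S² = 3/4 ; C = -0.866025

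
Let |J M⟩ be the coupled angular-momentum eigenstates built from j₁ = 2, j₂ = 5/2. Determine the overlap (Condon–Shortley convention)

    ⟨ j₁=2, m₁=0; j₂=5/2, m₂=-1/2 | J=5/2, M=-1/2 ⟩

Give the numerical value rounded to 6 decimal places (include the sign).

-0.478091  (= −√(8/35))

j₁+j₂−J=2  J+j₁−j₂=2  J−j₁+j₂=3  j₁+j₂+J+1=8
(j₁±m₁, j₂±m₂, J±M) = (2,2,2,3,2,3)
P² = 72/35
sum k=0..2:
  [0] +1/8 = 1/8
  [1] −1/2 = -1/2
  [2] +1/24 = 1/24
S = -1/3
C² = P²·S² = 8/35 ; C = -0.478091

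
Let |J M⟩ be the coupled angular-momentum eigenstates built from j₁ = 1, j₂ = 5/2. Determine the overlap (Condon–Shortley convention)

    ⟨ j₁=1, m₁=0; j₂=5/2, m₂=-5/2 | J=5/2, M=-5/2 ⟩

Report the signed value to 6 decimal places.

+√(5/7) = +0.845154

√[6·1!1!4!/7! · 1!1!0!5!0!5!] = √(2880/7)
  +(−1)^0/∏(0,1,1,0,0,4)! = 1/24  (running 1/24)
⟨..|..⟩ = √(2880/7)·(1/24) = +0.845154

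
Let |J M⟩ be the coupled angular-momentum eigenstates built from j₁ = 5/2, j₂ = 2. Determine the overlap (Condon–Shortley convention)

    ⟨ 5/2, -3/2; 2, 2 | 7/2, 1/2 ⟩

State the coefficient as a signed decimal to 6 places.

−√(64/315) ≈ -0.450749

triangle: 1!×4!×3!/9! = 144/362880
(j±m)!: 1!×4!×4!×0!×4!×3! = 82944
prefactor² = (2J+1)×Δ×N² = 9216/35
  k=1: −1/(1!×0!×3!×3!×1!×0!) = -1/36
Σ = -1/36  ⇒  CG² = 9216/35×(-1/36)² = 64/315
CG = −√(64/315) = -0.450749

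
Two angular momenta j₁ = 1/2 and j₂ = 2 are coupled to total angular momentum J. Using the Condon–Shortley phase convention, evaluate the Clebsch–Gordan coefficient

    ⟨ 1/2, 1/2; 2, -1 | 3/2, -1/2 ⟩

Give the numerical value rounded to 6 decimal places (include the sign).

+√(3/5) ≈ +0.774597

triangle: 1!×0!×3!/5! = 6/120
(j±m)!: 1!×0!×1!×3!×1!×2! = 12
prefactor² = (2J+1)×Δ×N² = 12/5
  k=0: +1/(0!×1!×0!×1!×0!×2!) = 1/2
Σ = 1/2  ⇒  CG² = 12/5×1/2² = 3/5
CG = +√(3/5) = +0.774597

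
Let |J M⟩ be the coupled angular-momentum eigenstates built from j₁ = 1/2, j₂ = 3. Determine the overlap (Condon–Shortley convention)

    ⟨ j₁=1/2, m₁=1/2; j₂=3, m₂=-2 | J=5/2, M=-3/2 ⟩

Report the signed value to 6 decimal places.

+0.845154

j₁+j₂−J=1  J+j₁−j₂=0  J−j₁+j₂=5  j₁+j₂+J+1=7
(j₁±m₁, j₂±m₂, J±M) = (1,0,1,5,1,4)
P² = 2880/7
sum k=0..0:
  [0] +1/24 = 1/24
S = 1/24
C² = P²·S² = 5/7 ; C = +0.845154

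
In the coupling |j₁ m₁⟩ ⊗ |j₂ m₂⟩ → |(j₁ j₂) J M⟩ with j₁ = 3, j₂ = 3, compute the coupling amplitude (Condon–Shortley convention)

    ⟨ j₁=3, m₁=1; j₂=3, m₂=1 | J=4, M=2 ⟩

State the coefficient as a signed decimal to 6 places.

-0.509647

√[9·2!4!4!/11! · 4!2!4!2!6!2!] = √(331776/385)
  +(−1)^0/∏(0,2,2,4,2,0)! = 1/192  (running 1/192)
  +(−1)^1/∏(1,1,1,3,3,1)! = -1/36  (running -13/576)
  +(−1)^2/∏(2,0,0,2,4,2)! = 1/192  (running -5/288)
⟨..|..⟩ = √(331776/385)·(-5/288) = -0.509647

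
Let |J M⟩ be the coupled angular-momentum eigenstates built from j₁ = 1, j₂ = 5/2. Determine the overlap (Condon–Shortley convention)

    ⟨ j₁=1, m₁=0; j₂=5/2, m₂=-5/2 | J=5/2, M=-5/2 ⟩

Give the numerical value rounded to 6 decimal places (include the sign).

+0.845154

j₁+j₂−J=1  J+j₁−j₂=1  J−j₁+j₂=4  j₁+j₂+J+1=7
(j₁±m₁, j₂±m₂, J±M) = (1,1,0,5,0,5)
P² = 2880/7
sum k=0..0:
  [0] +1/24 = 1/24
S = 1/24
C² = P²·S² = 5/7 ; C = +0.845154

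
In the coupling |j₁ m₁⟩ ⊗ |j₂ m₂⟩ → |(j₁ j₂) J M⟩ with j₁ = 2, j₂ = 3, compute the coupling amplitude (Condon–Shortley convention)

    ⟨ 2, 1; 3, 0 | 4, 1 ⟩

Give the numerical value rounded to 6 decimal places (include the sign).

j₁+j₂−J=1  J+j₁−j₂=3  J−j₁+j₂=5  j₁+j₂+J+1=10
(j₁±m₁, j₂±m₂, J±M) = (3,1,3,3,5,3)
P² = 1944/7
sum k=0..1:
  [0] +1/24 = 1/24
  [1] −1/72 = -1/72
S = 1/36
C² = P²·S² = 3/14 ; C = +0.462910

+0.462910  (= +√(3/14))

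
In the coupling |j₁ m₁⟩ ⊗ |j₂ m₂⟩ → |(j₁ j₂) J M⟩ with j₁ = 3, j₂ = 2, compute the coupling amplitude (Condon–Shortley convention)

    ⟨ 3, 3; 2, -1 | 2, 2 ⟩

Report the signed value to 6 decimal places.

+0.597614  (= +√(5/14))

√[5·3!3!1!/8! · 6!0!1!3!4!0!] = √(3240/7)
  +(−1)^0/∏(0,3,0,1,3,0)! = 1/36  (running 1/36)
⟨..|..⟩ = √(3240/7)·(1/36) = +0.597614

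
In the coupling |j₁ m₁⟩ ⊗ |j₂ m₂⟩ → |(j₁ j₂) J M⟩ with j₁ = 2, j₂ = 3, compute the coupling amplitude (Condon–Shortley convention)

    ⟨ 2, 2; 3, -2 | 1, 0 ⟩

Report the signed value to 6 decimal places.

+√(1/7) ≈ +0.377964

triangle: 4!×0!×2!/7! = 48/5040
(j±m)!: 4!×0!×1!×5!×1!×1! = 2880
prefactor² = (2J+1)×Δ×N² = 576/7
  k=0: +1/(0!×4!×0!×1!×0!×1!) = 1/24
Σ = 1/24  ⇒  CG² = 576/7×1/24² = 1/7
CG = +√(1/7) = +0.377964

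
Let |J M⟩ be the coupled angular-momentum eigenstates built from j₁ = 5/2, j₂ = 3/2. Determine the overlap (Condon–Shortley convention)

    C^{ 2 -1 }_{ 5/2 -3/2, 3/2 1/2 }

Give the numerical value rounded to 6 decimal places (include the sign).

triangle: 2!·3!·1!/7! = 12/5040
(j±m)!: 1!·4!·2!·1!·1!·3! = 288
prefactor² = (2J+1)·Δ·N² = 24/7
  k=1: −1/(1!·1!·3!·1!·0!·0!) = -1/6
  k=2: +1/(2!·0!·2!·0!·1!·1!) = 1/4
Σ = 1/12  ⇒  CG² = 24/7·1/12² = 1/42
CG = +√(1/42) = +0.154303

+0.154303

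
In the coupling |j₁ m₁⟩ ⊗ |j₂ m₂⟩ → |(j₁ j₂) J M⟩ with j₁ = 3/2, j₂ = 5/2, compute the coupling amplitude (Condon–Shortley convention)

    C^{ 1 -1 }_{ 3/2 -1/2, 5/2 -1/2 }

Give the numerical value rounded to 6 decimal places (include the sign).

+√(3/20) = +0.387298

triangle: 3!×0!×2!/6! = 12/720
(j±m)!: 1!×2!×2!×3!×0!×2! = 48
prefactor² = (2J+1)×Δ×N² = 12/5
  k=2: +1/(2!×1!×0!×0!×0!×2!) = 1/4
Σ = 1/4  ⇒  CG² = 12/5×1/4² = 3/20
CG = +√(3/20) = +0.387298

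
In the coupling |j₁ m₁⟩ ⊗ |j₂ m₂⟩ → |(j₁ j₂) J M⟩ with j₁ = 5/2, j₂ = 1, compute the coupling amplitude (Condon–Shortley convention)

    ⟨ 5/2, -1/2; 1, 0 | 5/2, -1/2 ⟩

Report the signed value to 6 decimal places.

-0.169031  (= −√(1/35))

triangle: 1!*4!*1!/7! = 24/5040
(j±m)!: 2!*3!*1!*1!*2!*3! = 144
prefactor² = (2J+1)*Δ*N² = 144/35
  k=0: +1/(0!*1!*3!*1!*1!*0!) = 1/6
  k=1: −1/(1!*0!*2!*0!*2!*1!) = -1/4
Σ = -1/12  ⇒  CG² = 144/35*(-1/12)² = 1/35
CG = −√(1/35) = -0.169031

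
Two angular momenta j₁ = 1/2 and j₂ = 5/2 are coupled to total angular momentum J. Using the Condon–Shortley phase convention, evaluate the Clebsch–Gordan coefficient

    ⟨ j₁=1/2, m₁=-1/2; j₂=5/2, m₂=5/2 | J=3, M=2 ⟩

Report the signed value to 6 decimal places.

j₁+j₂−J=0  J+j₁−j₂=1  J−j₁+j₂=5  j₁+j₂+J+1=7
(j₁±m₁, j₂±m₂, J±M) = (0,1,5,0,5,1)
P² = 2400
sum k=0..0:
  [0] +1/120 = 1/120
S = 1/120
C² = P²·S² = 1/6 ; C = +0.408248

+0.408248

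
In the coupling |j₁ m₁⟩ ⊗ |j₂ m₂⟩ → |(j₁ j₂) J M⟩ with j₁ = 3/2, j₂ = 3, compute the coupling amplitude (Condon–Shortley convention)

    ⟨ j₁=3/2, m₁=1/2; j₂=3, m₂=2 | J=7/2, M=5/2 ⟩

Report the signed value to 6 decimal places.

−√(1/7) ≈ -0.377964

triangle: 1!·2!·5!/9! = 240/362880
(j±m)!: 2!·1!·5!·1!·6!·1! = 172800
prefactor² = (2J+1)·Δ·N² = 6400/7
  k=0: +1/(0!·1!·1!·5!·1!·0!) = 1/120
  k=1: −1/(1!·0!·0!·4!·2!·1!) = -1/48
Σ = -1/80  ⇒  CG² = 6400/7·(-1/80)² = 1/7
CG = −√(1/7) = -0.377964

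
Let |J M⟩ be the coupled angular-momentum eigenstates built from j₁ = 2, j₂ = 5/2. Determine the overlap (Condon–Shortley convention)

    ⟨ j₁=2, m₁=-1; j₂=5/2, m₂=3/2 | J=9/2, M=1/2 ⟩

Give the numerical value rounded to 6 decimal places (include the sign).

√[10·0!4!5!/10! · 1!3!4!1!5!4!] = √(23040/7)
  +(−1)^0/∏(0,0,3,4,1,1)! = 1/144  (running 1/144)
⟨..|..⟩ = √(23040/7)·(1/144) = +0.398410

+√(10/63) ≈ +0.398410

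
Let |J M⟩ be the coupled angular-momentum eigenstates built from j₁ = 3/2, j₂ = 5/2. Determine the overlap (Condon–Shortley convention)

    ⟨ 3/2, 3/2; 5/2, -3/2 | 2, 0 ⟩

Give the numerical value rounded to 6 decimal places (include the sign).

j₁+j₂−J=2  J+j₁−j₂=1  J−j₁+j₂=3  j₁+j₂+J+1=7
(j₁±m₁, j₂±m₂, J±M) = (3,0,1,4,2,2)
P² = 48/7
sum k=0..0:
  [0] +1/4 = 1/4
S = 1/4
C² = P²·S² = 3/7 ; C = +0.654654

+0.654654  (= +√(3/7))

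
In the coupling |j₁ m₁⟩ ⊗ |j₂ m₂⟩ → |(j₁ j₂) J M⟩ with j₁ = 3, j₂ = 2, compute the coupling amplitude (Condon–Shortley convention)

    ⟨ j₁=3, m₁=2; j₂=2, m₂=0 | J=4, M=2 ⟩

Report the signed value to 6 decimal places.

+0.585540  (= +√(12/35))

triangle: 1!*5!*3!/10! = 720/3628800
(j±m)!: 5!*1!*2!*2!*6!*2! = 691200
prefactor² = (2J+1)*Δ*N² = 8640/7
  k=0: +1/(0!*1!*1!*2!*4!*1!) = 1/48
  k=1: −1/(1!*0!*0!*1!*5!*2!) = -1/240
Σ = 1/60  ⇒  CG² = 8640/7*1/60² = 12/35
CG = +√(12/35) = +0.585540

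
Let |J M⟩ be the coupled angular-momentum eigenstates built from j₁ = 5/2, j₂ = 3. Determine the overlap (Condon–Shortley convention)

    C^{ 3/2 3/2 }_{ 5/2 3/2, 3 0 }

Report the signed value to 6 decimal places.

-0.414039  (= −√(6/35))

j₁+j₂−J=4  J+j₁−j₂=1  J−j₁+j₂=2  j₁+j₂+J+1=8
(j₁±m₁, j₂±m₂, J±M) = (4,1,3,3,3,0)
P² = 864/35
sum k=1..1:
  [1] −1/12 = -1/12
S = -1/12
C² = P²·S² = 6/35 ; C = -0.414039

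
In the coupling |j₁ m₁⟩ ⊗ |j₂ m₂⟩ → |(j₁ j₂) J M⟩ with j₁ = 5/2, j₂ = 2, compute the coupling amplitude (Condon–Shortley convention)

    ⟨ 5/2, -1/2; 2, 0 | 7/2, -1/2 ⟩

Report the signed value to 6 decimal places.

triangle: 1!×4!×3!/9! = 144/362880
(j±m)!: 2!×3!×2!×2!×3!×4! = 6912
prefactor² = (2J+1)×Δ×N² = 768/35
  k=0: +1/(0!×1!×3!×2!×1!×1!) = 1/12
  k=1: −1/(1!×0!×2!×1!×2!×2!) = -1/8
Σ = -1/24  ⇒  CG² = 768/35×(-1/24)² = 4/105
CG = −√(4/105) = -0.195180

-0.195180  (= −√(4/105))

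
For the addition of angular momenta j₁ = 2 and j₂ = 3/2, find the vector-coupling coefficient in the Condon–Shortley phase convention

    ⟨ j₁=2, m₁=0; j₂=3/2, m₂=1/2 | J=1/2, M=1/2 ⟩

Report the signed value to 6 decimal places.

√[2·3!1!0!/5! · 2!2!2!1!1!0!] = √(4/5)
  +(−1)^2/∏(2,1,0,0,1,0)! = 1/2  (running 1/2)
⟨..|..⟩ = √(4/5)·(1/2) = +0.447214

+0.447214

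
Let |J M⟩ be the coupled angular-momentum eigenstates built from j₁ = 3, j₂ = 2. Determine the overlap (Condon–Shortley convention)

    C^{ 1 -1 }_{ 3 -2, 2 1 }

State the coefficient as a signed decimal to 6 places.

-0.534522

√[3·4!2!0!/7! · 1!5!3!1!0!2!] = √(288/7)
  +(−1)^3/∏(3,1,2,0,0,0)! = -1/12  (running -1/12)
⟨..|..⟩ = √(288/7)·(-1/12) = -0.534522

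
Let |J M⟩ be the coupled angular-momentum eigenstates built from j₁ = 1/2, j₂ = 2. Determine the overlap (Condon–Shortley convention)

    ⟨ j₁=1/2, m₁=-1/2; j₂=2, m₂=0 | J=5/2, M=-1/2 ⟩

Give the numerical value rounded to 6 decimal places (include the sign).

triangle: 0!·1!·4!/6! = 24/720
(j±m)!: 0!·1!·2!·2!·2!·3! = 48
prefactor² = (2J+1)·Δ·N² = 48/5
  k=0: +1/(0!·0!·1!·2!·0!·2!) = 1/4
Σ = 1/4  ⇒  CG² = 48/5·1/4² = 3/5
CG = +√(3/5) = +0.774597

+√(3/5) = +0.774597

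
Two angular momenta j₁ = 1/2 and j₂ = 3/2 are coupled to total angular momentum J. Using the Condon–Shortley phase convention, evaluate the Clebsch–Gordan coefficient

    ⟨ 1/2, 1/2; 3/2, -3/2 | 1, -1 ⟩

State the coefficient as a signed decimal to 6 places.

+0.866025

√[3·1!0!2!/4! · 1!0!0!3!0!2!] = √(3)
  +(−1)^0/∏(0,1,0,0,0,2)! = 1/2  (running 1/2)
⟨..|..⟩ = √(3)·(1/2) = +0.866025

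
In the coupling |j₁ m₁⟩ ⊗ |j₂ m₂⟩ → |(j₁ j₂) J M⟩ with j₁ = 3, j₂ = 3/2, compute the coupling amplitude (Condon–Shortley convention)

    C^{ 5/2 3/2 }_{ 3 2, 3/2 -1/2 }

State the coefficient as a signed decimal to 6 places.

triangle: 2!×4!×1!/8! = 48/40320
(j±m)!: 5!×1!×1!×2!×4!×1! = 5760
prefactor² = (2J+1)×Δ×N² = 288/7
  k=0: +1/(0!×2!×1!×1!×3!×0!) = 1/12
  k=1: −1/(1!×1!×0!×0!×4!×1!) = -1/24
Σ = 1/24  ⇒  CG² = 288/7×1/24² = 1/14
CG = +√(1/14) = +0.267261

+√(1/14) = +0.267261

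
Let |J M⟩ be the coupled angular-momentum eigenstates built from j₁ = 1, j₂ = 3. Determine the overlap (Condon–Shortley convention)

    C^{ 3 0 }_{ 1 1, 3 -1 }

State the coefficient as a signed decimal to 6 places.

j₁+j₂−J=1  J+j₁−j₂=1  J−j₁+j₂=5  j₁+j₂+J+1=8
(j₁±m₁, j₂±m₂, J±M) = (2,0,2,4,3,3)
P² = 72
sum k=0..0:
  [0] +1/12 = 1/12
S = 1/12
C² = P²·S² = 1/2 ; C = +0.707107

+√(1/2) = +0.707107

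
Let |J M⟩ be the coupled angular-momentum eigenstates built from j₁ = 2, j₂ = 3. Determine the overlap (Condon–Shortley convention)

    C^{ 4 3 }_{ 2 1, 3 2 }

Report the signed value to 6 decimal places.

√[9·1!3!5!/10! · 3!1!5!1!7!1!] = √(6480)
  +(−1)^0/∏(0,1,1,5,2,0)! = 1/240  (running 1/240)
  +(−1)^1/∏(1,0,0,4,3,1)! = -1/144  (running -1/360)
⟨..|..⟩ = √(6480)·(-1/360) = -0.223607

−√(1/20) ≈ -0.223607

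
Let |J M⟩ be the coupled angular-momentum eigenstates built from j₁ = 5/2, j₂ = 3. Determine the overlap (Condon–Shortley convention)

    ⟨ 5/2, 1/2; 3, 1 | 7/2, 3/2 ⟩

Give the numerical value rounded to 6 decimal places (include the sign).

-0.487950

triangle: 2!×3!×4!/10! = 288/3628800
(j±m)!: 3!×2!×4!×2!×5!×2! = 138240
prefactor² = (2J+1)×Δ×N² = 3072/35
  k=0: +1/(0!×2!×2!×4!×1!×0!) = 1/96
  k=1: −1/(1!×1!×1!×3!×2!×1!) = -1/12
  k=2: +1/(2!×0!×0!×2!×3!×2!) = 1/48
Σ = -5/96  ⇒  CG² = 3072/35×(-5/96)² = 5/21
CG = −√(5/21) = -0.487950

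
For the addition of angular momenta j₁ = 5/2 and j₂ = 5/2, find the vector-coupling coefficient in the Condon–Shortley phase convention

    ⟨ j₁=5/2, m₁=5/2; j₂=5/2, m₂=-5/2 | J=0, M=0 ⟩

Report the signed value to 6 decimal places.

+0.408248  (= +√(1/6))

√[1·5!0!0!/6! · 5!0!0!5!0!0!] = √(2400)
  +(−1)^0/∏(0,5,0,0,0,0)! = 1/120  (running 1/120)
⟨..|..⟩ = √(2400)·(1/120) = +0.408248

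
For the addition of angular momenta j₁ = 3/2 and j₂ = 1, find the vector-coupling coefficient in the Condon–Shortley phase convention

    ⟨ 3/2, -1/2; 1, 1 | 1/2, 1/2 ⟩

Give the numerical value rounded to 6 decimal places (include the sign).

j₁+j₂−J=2  J+j₁−j₂=1  J−j₁+j₂=0  j₁+j₂+J+1=4
(j₁±m₁, j₂±m₂, J±M) = (1,2,2,0,1,0)
P² = 2/3
sum k=2..2:
  [2] +1/2 = 1/2
S = 1/2
C² = P²·S² = 1/6 ; C = +0.408248

+√(1/6) = +0.408248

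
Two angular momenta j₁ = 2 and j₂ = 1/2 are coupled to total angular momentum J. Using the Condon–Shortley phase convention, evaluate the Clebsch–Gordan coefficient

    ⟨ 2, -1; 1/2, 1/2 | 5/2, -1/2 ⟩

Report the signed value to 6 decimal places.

+0.632456

triangle: 0!*4!*1!/6! = 24/720
(j±m)!: 1!*3!*1!*0!*2!*3! = 72
prefactor² = (2J+1)*Δ*N² = 72/5
  k=0: +1/(0!*0!*3!*1!*1!*0!) = 1/6
Σ = 1/6  ⇒  CG² = 72/5*1/6² = 2/5
CG = +√(2/5) = +0.632456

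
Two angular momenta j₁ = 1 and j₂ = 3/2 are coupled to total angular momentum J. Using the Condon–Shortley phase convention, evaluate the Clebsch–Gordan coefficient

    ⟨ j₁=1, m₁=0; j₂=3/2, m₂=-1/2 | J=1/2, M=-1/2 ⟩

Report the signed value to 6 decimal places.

√[2·2!0!1!/4! · 1!1!1!2!0!1!] = √(1/3)
  +(−1)^1/∏(1,1,0,0,0,1)! = -1  (running -1)
⟨..|..⟩ = √(1/3)·(-1) = -0.577350

−√(1/3) ≈ -0.577350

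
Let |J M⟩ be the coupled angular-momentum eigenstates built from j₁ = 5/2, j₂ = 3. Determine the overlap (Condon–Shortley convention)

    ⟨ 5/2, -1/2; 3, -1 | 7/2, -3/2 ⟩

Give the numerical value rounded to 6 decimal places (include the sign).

-0.487950  (= −√(5/21))

triangle: 2!×3!×4!/10! = 288/3628800
(j±m)!: 2!×3!×2!×4!×2!×5! = 138240
prefactor² = (2J+1)×Δ×N² = 3072/35
  k=0: +1/(0!×2!×3!×2!×0!×2!) = 1/48
  k=1: −1/(1!×1!×2!×1!×1!×3!) = -1/12
  k=2: +1/(2!×0!×1!×0!×2!×4!) = 1/96
Σ = -5/96  ⇒  CG² = 3072/35×(-5/96)² = 5/21
CG = −√(5/21) = -0.487950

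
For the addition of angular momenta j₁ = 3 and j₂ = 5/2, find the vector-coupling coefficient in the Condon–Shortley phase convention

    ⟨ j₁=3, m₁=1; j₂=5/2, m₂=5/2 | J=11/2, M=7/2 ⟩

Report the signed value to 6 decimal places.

+0.522233  (= +√(3/11))

j₁+j₂−J=0  J+j₁−j₂=6  J−j₁+j₂=5  j₁+j₂+J+1=12
(j₁±m₁, j₂±m₂, J±M) = (4,2,5,0,9,2)
P² = 99532800/11
sum k=0..0:
  [0] +1/5760 = 1/5760
S = 1/5760
C² = P²·S² = 3/11 ; C = +0.522233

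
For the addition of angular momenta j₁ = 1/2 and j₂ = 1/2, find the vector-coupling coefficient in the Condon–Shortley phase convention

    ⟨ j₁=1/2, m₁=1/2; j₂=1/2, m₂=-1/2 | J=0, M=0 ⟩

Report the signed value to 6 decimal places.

triangle: 1!×0!×0!/2! = 1/2
(j±m)!: 1!×0!×0!×1!×0!×0! = 1
prefactor² = (2J+1)×Δ×N² = 1/2
  k=0: +1/(0!×1!×0!×0!×0!×0!) = 1
Σ = 1  ⇒  CG² = 1/2×1² = 1/2
CG = +√(1/2) = +0.707107

+0.707107  (= +√(1/2))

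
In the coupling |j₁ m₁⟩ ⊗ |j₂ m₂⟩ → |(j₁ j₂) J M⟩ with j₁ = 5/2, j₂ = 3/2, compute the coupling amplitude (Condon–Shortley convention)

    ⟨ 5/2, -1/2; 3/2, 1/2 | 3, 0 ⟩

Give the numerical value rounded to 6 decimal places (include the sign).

−√(1/5) = -0.447214

triangle: 1!×4!×2!/8! = 48/40320
(j±m)!: 2!×3!×2!×1!×3!×3! = 864
prefactor² = (2J+1)×Δ×N² = 36/5
  k=0: +1/(0!×1!×3!×2!×1!×0!) = 1/12
  k=1: −1/(1!×0!×2!×1!×2!×1!) = -1/4
Σ = -1/6  ⇒  CG² = 36/5×(-1/6)² = 1/5
CG = −√(1/5) = -0.447214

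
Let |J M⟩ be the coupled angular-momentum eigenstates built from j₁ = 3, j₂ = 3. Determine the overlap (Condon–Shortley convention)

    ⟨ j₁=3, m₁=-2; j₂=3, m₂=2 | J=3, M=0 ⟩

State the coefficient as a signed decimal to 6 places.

−√(1/6) = -0.408248

triangle: 3!*3!*3!/10! = 216/3628800
(j±m)!: 1!*5!*5!*1!*3!*3! = 518400
prefactor² = (2J+1)*Δ*N² = 216
  k=2: +1/(2!*1!*3!*3!*0!*0!) = 1/72
  k=3: −1/(3!*0!*2!*2!*1!*1!) = -1/24
Σ = -1/36  ⇒  CG² = 216*(-1/36)² = 1/6
CG = −√(1/6) = -0.408248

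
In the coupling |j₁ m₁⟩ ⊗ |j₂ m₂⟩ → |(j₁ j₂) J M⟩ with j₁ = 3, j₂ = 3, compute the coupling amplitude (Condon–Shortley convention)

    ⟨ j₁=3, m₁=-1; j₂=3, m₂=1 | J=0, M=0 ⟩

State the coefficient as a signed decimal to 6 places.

j₁+j₂−J=6  J+j₁−j₂=0  J−j₁+j₂=0  j₁+j₂+J+1=7
(j₁±m₁, j₂±m₂, J±M) = (2,4,4,2,0,0)
P² = 2304/7
sum k=4..4:
  [4] +1/48 = 1/48
S = 1/48
C² = P²·S² = 1/7 ; C = +0.377964

+0.377964  (= +√(1/7))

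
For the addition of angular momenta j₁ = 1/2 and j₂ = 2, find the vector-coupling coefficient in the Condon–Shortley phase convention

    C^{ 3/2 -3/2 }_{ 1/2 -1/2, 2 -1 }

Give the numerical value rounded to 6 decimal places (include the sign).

√[4·1!0!3!/5! · 0!1!1!3!0!3!] = √(36/5)
  +(−1)^1/∏(1,0,0,0,0,3)! = -1/6  (running -1/6)
⟨..|..⟩ = √(36/5)·(-1/6) = -0.447214

-0.447214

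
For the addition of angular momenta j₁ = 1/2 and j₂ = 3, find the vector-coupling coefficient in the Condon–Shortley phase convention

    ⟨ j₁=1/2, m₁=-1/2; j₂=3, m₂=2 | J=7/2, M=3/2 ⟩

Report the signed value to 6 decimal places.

+√(2/7) = +0.534522

√[8·0!1!6!/8! · 0!1!5!1!5!2!] = √(28800/7)
  +(−1)^0/∏(0,0,1,5,0,1)! = 1/120  (running 1/120)
⟨..|..⟩ = √(28800/7)·(1/120) = +0.534522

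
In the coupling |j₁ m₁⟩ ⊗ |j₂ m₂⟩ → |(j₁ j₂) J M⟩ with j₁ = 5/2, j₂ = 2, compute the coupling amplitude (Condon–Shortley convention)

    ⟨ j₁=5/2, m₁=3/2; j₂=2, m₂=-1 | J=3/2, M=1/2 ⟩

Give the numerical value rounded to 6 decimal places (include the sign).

√[4·3!2!1!/7! · 4!1!1!3!2!1!] = √(96/35)
  +(−1)^0/∏(0,3,1,1,1,0)! = 1/6  (running 1/6)
  +(−1)^1/∏(1,2,0,0,2,1)! = -1/4  (running -1/12)
⟨..|..⟩ = √(96/35)·(-1/12) = -0.138013

-0.138013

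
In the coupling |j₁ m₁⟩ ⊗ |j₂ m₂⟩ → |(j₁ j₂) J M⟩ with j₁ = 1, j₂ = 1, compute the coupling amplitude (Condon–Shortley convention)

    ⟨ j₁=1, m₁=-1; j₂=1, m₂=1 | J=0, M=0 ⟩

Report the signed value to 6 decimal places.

√[1·2!0!0!/3! · 0!2!2!0!0!0!] = √(4/3)
  +(−1)^2/∏(2,0,0,0,0,0)! = 1/2  (running 1/2)
⟨..|..⟩ = √(4/3)·(1/2) = +0.577350

+0.577350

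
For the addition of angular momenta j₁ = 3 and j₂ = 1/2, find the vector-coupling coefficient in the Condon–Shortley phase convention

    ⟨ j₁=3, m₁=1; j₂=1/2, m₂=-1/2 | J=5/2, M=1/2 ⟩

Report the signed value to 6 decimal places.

j₁+j₂−J=1  J+j₁−j₂=5  J−j₁+j₂=0  j₁+j₂+J+1=7
(j₁±m₁, j₂±m₂, J±M) = (4,2,0,1,3,2)
P² = 576/7
sum k=0..0:
  [0] +1/12 = 1/12
S = 1/12
C² = P²·S² = 4/7 ; C = +0.755929

+√(4/7) = +0.755929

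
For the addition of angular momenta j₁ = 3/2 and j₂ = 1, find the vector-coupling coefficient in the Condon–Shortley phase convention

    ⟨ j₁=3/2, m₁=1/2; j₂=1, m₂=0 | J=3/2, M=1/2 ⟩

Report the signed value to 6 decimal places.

+√(1/15) = +0.258199

triangle: 1!*2!*1!/5! = 2/120
(j±m)!: 2!*1!*1!*1!*2!*1! = 4
prefactor² = (2J+1)*Δ*N² = 4/15
  k=0: +1/(0!*1!*1!*1!*1!*0!) = 1
  k=1: −1/(1!*0!*0!*0!*2!*1!) = -1/2
Σ = 1/2  ⇒  CG² = 4/15*1/2² = 1/15
CG = +√(1/15) = +0.258199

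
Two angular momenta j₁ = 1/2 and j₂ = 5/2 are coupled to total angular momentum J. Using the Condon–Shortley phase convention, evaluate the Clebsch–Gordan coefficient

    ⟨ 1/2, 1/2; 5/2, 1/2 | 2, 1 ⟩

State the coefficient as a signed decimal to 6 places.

+√(1/3) ≈ +0.577350

triangle: 1!×0!×4!/6! = 24/720
(j±m)!: 1!×0!×3!×2!×3!×1! = 72
prefactor² = (2J+1)×Δ×N² = 12
  k=0: +1/(0!×1!×0!×3!×0!×1!) = 1/6
Σ = 1/6  ⇒  CG² = 12×1/6² = 1/3
CG = +√(1/3) = +0.577350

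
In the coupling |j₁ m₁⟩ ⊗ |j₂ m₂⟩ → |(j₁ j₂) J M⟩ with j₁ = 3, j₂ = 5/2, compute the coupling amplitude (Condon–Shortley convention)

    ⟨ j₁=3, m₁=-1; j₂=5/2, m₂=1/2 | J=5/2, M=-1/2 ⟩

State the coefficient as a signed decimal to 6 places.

j₁+j₂−J=3  J+j₁−j₂=3  J−j₁+j₂=2  j₁+j₂+J+1=9
(j₁±m₁, j₂±m₂, J±M) = (2,4,3,2,2,3)
P² = 288/35
sum k=1..3:
  [1] −1/24 = -1/24
  [2] +1/4 = 1/4
  [3] −1/24 = -1/24
S = 1/6
C² = P²·S² = 8/35 ; C = +0.478091

+√(8/35) ≈ +0.478091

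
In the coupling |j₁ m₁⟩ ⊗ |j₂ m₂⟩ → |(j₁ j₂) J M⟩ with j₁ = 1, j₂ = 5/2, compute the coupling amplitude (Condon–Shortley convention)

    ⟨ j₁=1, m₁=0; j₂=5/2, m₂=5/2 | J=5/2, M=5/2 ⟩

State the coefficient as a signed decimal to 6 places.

triangle: 1!*1!*4!/7! = 24/5040
(j±m)!: 1!*1!*5!*0!*5!*0! = 14400
prefactor² = (2J+1)*Δ*N² = 2880/7
  k=1: −1/(1!*0!*0!*4!*1!*0!) = -1/24
Σ = -1/24  ⇒  CG² = 2880/7*(-1/24)² = 5/7
CG = −√(5/7) = -0.845154

−√(5/7) = -0.845154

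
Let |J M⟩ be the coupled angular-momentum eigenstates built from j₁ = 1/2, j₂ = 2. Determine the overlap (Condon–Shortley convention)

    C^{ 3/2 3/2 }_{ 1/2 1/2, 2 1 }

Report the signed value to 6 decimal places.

+0.447214  (= +√(1/5))

√[4·1!0!3!/5! · 1!0!3!1!3!0!] = √(36/5)
  +(−1)^0/∏(0,1,0,3,0,0)! = 1/6  (running 1/6)
⟨..|..⟩ = √(36/5)·(1/6) = +0.447214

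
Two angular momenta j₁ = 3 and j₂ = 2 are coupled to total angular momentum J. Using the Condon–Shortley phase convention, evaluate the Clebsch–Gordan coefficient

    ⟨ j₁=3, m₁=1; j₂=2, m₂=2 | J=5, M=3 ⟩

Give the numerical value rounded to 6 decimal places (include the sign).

triangle: 0!*6!*4!/11! = 17280/39916800
(j±m)!: 4!*2!*4!*0!*8!*2! = 92897280
prefactor² = (2J+1)*Δ*N² = 442368
  k=0: +1/(0!*0!*2!*4!*4!*0!) = 1/1152
Σ = 1/1152  ⇒  CG² = 442368*1/1152² = 1/3
CG = +√(1/3) = +0.577350

+√(1/3) ≈ +0.577350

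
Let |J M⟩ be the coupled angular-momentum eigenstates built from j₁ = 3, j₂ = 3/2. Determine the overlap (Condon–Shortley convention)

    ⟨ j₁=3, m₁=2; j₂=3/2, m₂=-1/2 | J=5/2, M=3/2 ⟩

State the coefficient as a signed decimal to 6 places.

j₁+j₂−J=2  J+j₁−j₂=4  J−j₁+j₂=1  j₁+j₂+J+1=8
(j₁±m₁, j₂±m₂, J±M) = (5,1,1,2,4,1)
P² = 288/7
sum k=0..1:
  [0] +1/12 = 1/12
  [1] −1/24 = -1/24
S = 1/24
C² = P²·S² = 1/14 ; C = +0.267261

+√(1/14) = +0.267261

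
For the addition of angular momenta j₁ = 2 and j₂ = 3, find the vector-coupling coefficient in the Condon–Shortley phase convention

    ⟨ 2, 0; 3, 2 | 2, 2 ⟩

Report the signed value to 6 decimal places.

+√(5/14) ≈ +0.597614

√[5·3!1!3!/8! · 2!2!5!1!4!0!] = √(360/7)
  +(−1)^2/∏(2,1,0,3,1,0)! = 1/12  (running 1/12)
⟨..|..⟩ = √(360/7)·(1/12) = +0.597614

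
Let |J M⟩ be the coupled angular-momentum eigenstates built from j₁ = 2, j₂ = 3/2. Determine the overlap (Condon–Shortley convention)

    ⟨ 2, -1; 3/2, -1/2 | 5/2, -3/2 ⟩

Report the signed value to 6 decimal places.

−√(1/35) = -0.169031

j₁+j₂−J=1  J+j₁−j₂=3  J−j₁+j₂=2  j₁+j₂+J+1=7
(j₁±m₁, j₂±m₂, J±M) = (1,3,1,2,1,4)
P² = 144/35
sum k=0..1:
  [0] +1/6 = 1/6
  [1] −1/4 = -1/4
S = -1/12
C² = P²·S² = 1/35 ; C = -0.169031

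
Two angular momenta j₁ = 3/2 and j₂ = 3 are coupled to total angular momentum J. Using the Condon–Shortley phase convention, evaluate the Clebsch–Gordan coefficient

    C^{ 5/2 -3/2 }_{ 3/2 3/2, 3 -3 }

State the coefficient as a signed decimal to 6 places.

+0.566947  (= +√(9/28))

triangle: 2!·1!·4!/8! = 48/40320
(j±m)!: 3!·0!·0!·6!·1!·4! = 103680
prefactor² = (2J+1)·Δ·N² = 5184/7
  k=0: +1/(0!·2!·0!·0!·1!·4!) = 1/48
Σ = 1/48  ⇒  CG² = 5184/7·1/48² = 9/28
CG = +√(9/28) = +0.566947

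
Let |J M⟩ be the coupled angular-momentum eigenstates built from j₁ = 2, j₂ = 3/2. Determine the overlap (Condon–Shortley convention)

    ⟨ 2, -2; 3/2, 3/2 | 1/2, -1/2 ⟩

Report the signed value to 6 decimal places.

−√(2/5) = -0.632456

triangle: 3!×1!×0!/5! = 6/120
(j±m)!: 0!×4!×3!×0!×0!×1! = 144
prefactor² = (2J+1)×Δ×N² = 72/5
  k=3: −1/(3!×0!×1!×0!×0!×0!) = -1/6
Σ = -1/6  ⇒  CG² = 72/5×(-1/6)² = 2/5
CG = −√(2/5) = -0.632456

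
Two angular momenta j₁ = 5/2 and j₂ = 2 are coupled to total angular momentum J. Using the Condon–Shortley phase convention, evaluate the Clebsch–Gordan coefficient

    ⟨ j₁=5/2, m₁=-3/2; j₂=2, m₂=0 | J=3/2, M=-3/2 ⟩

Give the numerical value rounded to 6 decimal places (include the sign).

j₁+j₂−J=3  J+j₁−j₂=2  J−j₁+j₂=1  j₁+j₂+J+1=7
(j₁±m₁, j₂±m₂, J±M) = (1,4,2,2,0,3)
P² = 192/35
sum k=2..2:
  [2] +1/4 = 1/4
S = 1/4
C² = P²·S² = 12/35 ; C = +0.585540

+√(12/35) ≈ +0.585540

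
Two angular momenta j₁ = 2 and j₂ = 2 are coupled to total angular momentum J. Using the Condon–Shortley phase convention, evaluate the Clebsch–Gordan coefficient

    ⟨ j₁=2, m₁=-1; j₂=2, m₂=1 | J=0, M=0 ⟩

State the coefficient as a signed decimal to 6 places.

-0.447214  (= −√(1/5))

triangle: 4!*0!*0!/5! = 24/120
(j±m)!: 1!*3!*3!*1!*0!*0! = 36
prefactor² = (2J+1)*Δ*N² = 36/5
  k=3: −1/(3!*1!*0!*0!*0!*0!) = -1/6
Σ = -1/6  ⇒  CG² = 36/5*(-1/6)² = 1/5
CG = −√(1/5) = -0.447214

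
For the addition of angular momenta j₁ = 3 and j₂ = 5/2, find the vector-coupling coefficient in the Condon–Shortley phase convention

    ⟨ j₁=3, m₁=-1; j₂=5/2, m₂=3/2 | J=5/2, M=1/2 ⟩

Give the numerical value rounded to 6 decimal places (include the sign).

+√(1/35) = +0.169031

j₁+j₂−J=3  J+j₁−j₂=3  J−j₁+j₂=2  j₁+j₂+J+1=9
(j₁±m₁, j₂±m₂, J±M) = (2,4,4,1,3,2)
P² = 576/35
sum k=2..3:
  [2] +1/8 = 1/8
  [3] −1/12 = -1/12
S = 1/24
C² = P²·S² = 1/35 ; C = +0.169031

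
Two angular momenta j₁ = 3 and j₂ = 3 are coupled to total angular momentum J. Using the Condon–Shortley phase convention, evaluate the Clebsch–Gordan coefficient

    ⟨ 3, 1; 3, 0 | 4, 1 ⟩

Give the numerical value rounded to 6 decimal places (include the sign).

−√(15/154) = -0.312094

triangle: 2!·4!·4!/11! = 1152/39916800
(j±m)!: 4!·2!·3!·3!·5!·3! = 1244160
prefactor² = (2J+1)·Δ·N² = 124416/385
  k=0: +1/(0!·2!·2!·3!·2!·1!) = 1/48
  k=1: −1/(1!·1!·1!·2!·3!·2!) = -1/24
  k=2: +1/(2!·0!·0!·1!·4!·3!) = 1/288
Σ = -5/288  ⇒  CG² = 124416/385·(-5/288)² = 15/154
CG = −√(15/154) = -0.312094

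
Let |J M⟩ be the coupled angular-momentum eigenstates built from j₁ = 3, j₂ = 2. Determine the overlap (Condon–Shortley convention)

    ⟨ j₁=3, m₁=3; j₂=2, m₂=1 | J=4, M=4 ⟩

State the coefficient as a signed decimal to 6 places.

√[9·1!5!3!/10! · 6!0!3!1!8!0!] = √(311040)
  +(−1)^0/∏(0,1,0,3,5,0)! = 1/720  (running 1/720)
⟨..|..⟩ = √(311040)·(1/720) = +0.774597

+0.774597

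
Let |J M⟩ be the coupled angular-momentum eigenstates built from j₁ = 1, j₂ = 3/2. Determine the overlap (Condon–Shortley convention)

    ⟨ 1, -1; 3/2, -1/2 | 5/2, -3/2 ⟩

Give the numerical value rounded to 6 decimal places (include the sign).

j₁+j₂−J=0  J+j₁−j₂=2  J−j₁+j₂=3  j₁+j₂+J+1=6
(j₁±m₁, j₂±m₂, J±M) = (0,2,1,2,1,4)
P² = 48/5
sum k=0..0:
  [0] +1/4 = 1/4
S = 1/4
C² = P²·S² = 3/5 ; C = +0.774597

+√(3/5) ≈ +0.774597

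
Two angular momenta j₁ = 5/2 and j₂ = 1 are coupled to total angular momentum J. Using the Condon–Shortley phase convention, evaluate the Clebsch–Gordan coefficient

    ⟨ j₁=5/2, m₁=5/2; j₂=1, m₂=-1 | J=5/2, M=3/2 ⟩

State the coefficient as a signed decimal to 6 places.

triangle: 1!×4!×1!/7! = 24/5040
(j±m)!: 5!×0!×0!×2!×4!×1! = 5760
prefactor² = (2J+1)×Δ×N² = 1152/7
  k=0: +1/(0!×1!×0!×0!×4!×1!) = 1/24
Σ = 1/24  ⇒  CG² = 1152/7×1/24² = 2/7
CG = +√(2/7) = +0.534522

+0.534522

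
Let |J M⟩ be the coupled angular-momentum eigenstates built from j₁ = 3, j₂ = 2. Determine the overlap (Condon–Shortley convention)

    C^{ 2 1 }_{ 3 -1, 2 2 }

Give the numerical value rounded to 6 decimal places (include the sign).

−√(3/14) ≈ -0.462910

j₁+j₂−J=3  J+j₁−j₂=3  J−j₁+j₂=1  j₁+j₂+J+1=8
(j₁±m₁, j₂±m₂, J±M) = (2,4,4,0,3,1)
P² = 216/7
sum k=3..3:
  [3] −1/12 = -1/12
S = -1/12
C² = P²·S² = 3/14 ; C = -0.462910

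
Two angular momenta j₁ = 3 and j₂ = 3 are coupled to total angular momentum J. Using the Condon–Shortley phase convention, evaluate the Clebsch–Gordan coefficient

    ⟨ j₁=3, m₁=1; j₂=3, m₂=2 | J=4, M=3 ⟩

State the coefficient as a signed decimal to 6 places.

−√(1/11) = -0.301511

j₁+j₂−J=2  J+j₁−j₂=4  J−j₁+j₂=4  j₁+j₂+J+1=11
(j₁±m₁, j₂±m₂, J±M) = (4,2,5,1,7,1)
P² = 82944/11
sum k=1..2:
  [1] −1/144 = -1/144
  [2] +1/288 = 1/288
S = -1/288
C² = P²·S² = 1/11 ; C = -0.301511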